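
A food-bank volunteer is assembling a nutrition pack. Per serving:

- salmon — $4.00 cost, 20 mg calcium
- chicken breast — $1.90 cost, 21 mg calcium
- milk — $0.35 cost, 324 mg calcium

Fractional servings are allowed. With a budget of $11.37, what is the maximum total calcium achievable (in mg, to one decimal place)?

Calcium per dollar: milk 925.7, chicken breast 11.05, salmon 5.
With no serving limits, spend the whole cost allowance on milk: $11.37 / $0.35 × 324 mg = 10525.4 mg.

10525.4 mg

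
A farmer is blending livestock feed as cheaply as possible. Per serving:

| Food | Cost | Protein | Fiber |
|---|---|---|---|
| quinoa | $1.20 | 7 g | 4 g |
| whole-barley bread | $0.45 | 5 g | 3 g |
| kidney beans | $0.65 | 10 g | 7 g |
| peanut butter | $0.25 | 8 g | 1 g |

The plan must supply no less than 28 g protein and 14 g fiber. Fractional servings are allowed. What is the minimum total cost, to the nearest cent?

An LP optimum is at a vertex; with two nutrient constraints at most two foods are used. Check each candidate.
quinoa only: max(28/7, 14/4) = 4 servings → $4.80.
whole-barley bread only: max(28/5, 14/3) = 5.6 servings → $2.52.
kidney beans only: max(28/10, 14/7) = 2.8 servings → $1.82.
peanut butter only: max(28/8, 14/1) = 14 servings → $3.50.
quinoa + whole-barley bread: intersection lies outside the first quadrant.
quinoa + kidney beans with both targets exact would need a negative amount; discard.
quinoa + peanut butter with both tight: 3.36 servings and 0.56 servings → $4.17.
whole-barley bread + kidney beans: intersection lies outside the first quadrant.
whole-barley bread + peanut butter with both tight: 4.421 servings and 0.7368 servings → $2.17.
kidney beans + peanut butter with both tight: 1.826 servings and 1.217 servings → $1.49.
Cheapest feasible corner: $1.49.

$1.49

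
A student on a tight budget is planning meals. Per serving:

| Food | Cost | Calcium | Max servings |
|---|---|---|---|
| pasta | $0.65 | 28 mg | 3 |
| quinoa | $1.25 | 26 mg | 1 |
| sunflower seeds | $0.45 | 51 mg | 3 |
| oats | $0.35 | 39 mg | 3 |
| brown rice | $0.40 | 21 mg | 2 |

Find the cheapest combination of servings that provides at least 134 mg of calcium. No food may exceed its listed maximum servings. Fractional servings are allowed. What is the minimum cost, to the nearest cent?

$1.18

Cost per mg of calcium: sunflower seeds $0.0088, oats $0.0090, brown rice $0.0190, pasta $0.0232, quinoa $0.0481.
Take 2.627 servings of sunflower seeds: +134.0 mg calcium for $1.18 (total $1.18, still need 0.0 mg).
Greedy by cheapest-per-mg is optimal for a single linear constraint, so the minimum cost is $1.18.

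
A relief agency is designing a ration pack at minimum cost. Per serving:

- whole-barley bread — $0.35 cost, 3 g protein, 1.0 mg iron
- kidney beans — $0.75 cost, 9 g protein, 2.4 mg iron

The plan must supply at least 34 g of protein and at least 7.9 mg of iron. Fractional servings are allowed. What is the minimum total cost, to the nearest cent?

$2.83

This is a tiny linear program; its minimum lies at a vertex of the feasible set. List the vertices and price them.
whole-barley bread only: max(34/3, 7.9/1.0) = 11.33 servings → $3.97.
kidney beans only: max(34/9, 7.9/2.4) = 3.778 servings → $2.83.
whole-barley bread + kidney beans with both targets exact would need a negative amount; discard.
Cheapest feasible corner: $2.83.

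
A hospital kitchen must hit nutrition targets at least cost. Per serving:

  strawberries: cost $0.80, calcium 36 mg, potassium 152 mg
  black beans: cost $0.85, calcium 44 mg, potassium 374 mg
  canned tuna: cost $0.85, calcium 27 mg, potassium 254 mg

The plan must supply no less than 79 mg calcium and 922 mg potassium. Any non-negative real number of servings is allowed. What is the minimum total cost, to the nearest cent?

$2.10

For a min-cost LP with two ≥-constraints, a basic feasible solution has at most two positive variables.
strawberries only: max(79/36, 922/152) = 6.066 servings → $4.85.
black beans only: max(79/44, 922/374) = 2.465 servings → $2.10.
canned tuna only: max(79/27, 922/254) = 3.63 servings → $3.09.
strawberries + black beans: the both-tight solution has a negative serving — not a feasible corner.
strawberries + canned tuna with both targets exact would need a negative amount; discard.
black beans + canned tuna with both targets exact would need a negative amount; discard.
Cheapest feasible corner: $2.10.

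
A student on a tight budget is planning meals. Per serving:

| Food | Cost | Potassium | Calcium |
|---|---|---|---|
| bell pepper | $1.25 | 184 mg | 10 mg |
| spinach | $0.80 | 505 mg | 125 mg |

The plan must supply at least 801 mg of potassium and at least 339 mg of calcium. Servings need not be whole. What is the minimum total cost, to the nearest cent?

$2.17

bell pepper only: max(801/184, 339/10) = 33.9 servings → $42.38.
spinach only: max(801/505, 339/125) = 2.712 servings → $2.17.
bell pepper + spinach with both targets exact would need a negative amount; discard.
So the least-cost plan costs $2.17.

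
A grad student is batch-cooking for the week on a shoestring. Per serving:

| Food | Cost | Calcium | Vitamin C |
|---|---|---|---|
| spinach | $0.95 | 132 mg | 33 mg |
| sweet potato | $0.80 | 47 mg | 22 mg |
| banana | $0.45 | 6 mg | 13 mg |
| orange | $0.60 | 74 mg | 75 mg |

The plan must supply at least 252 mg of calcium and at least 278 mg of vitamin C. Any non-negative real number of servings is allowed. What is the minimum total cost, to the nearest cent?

The cheapest plan sits at a corner of the feasible region — with two constraints it uses at most two foods.
spinach only: max(252/132, 278/33) = 8.424 servings → $8.00.
sweet potato only: max(252/47, 278/22) = 12.64 servings → $10.11.
banana only: max(252/6, 278/13) = 42 servings → $18.90.
orange only: max(252/74, 278/75) = 3.707 servings → $2.22.
spinach + sweet potato with both targets exact would need a negative amount; discard.
spinach + banana with both tight: 1.059 servings and 18.7 servings → $9.42.
spinach + orange with both targets exact would need a negative amount; discard.
sweet potato + banana with both tight: 3.357 servings and 15.7 servings → $9.75.
sweet potato + orange with both targets exact would need a negative amount; discard.
banana + orange with both tight: 3.266 servings and 3.141 servings → $3.35.
So the least-cost plan costs $2.22.

$2.22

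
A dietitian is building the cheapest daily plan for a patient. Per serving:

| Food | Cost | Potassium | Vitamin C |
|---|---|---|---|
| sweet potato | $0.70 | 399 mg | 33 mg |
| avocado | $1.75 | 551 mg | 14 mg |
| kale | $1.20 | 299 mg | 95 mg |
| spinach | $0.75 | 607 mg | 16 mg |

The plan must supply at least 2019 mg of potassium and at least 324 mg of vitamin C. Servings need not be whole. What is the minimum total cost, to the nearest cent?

sweet potato only: max(2019/399, 324/33) = 9.818 servings → $6.87.
avocado only: max(2019/551, 324/14) = 23.14 servings → $40.50.
kale only: max(2019/299, 324/95) = 6.753 servings → $8.10.
spinach only: max(2019/607, 324/16) = 20.25 servings → $15.19.
sweet potato + avocado with both targets exact would need a negative amount; discard.
sweet potato + kale with both tight: 3.386 servings and 2.234 servings → $5.05.
sweet potato + spinach with both targets exact would need a negative amount; discard.
avocado + kale with both tight: 1.971 servings and 3.12 servings → $7.19.
avocado + spinach: intersection lies outside the first quadrant.
kale + spinach with both tight: 3.108 servings and 1.795 servings → $5.08.
The minimum over all feasible corners is $5.05.

$5.05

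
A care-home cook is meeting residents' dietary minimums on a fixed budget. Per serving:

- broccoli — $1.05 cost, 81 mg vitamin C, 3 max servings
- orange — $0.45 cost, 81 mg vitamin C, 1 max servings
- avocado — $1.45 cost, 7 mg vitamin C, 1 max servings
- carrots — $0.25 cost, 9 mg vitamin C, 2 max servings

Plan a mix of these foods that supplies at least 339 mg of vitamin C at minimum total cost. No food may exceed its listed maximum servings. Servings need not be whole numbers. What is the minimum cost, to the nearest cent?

$4.02

Cost per mg of vitamin C: orange $0.0056, broccoli $0.0130, carrots $0.0278, avocado $0.2071.
Take 1 serving of orange: +81.0 mg vitamin C for $0.45 (total $0.45, still need 258.0 mg).
Take 3 servings of broccoli: +243.0 mg vitamin C for $3.15 (total $3.60, still need 15.0 mg).
Take 1.667 servings of carrots: +15.0 mg vitamin C for $0.42 (total $4.02, still need 0.0 mg).
Greedy by cheapest-per-mg is optimal for a single linear constraint, so the minimum cost is $4.02.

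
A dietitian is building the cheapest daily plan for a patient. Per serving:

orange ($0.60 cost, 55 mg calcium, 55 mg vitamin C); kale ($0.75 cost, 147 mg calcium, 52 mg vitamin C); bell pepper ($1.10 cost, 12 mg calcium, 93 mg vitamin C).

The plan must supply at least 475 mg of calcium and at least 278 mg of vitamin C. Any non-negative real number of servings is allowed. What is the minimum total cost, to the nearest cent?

$3.41

With two linear requirements the optimum uses one or two foods; enumerate the corners.
orange only: max(475/55, 278/55) = 8.636 servings → $5.18.
kale only: max(475/147, 278/52) = 5.346 servings → $4.01.
bell pepper only: max(475/12, 278/93) = 39.58 servings → $43.54.
orange + kale with both tight: 3.094 servings and 2.074 servings → $3.41.
orange + bell pepper: intersection lies outside the first quadrant.
kale + bell pepper with both tight: 3.13 servings and 1.239 servings → $3.71.
The minimum over all feasible corners is $3.41.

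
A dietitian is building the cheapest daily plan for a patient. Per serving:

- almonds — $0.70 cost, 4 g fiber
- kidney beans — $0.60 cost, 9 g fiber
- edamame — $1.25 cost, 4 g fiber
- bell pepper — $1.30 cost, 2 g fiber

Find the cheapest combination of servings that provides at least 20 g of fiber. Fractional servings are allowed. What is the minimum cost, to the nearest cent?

$1.33

Cost per g of fiber: kidney beans $0.0667, almonds $0.1750, edamame $0.3125, bell pepper $0.6500.
With no serving limits, use only kidney beans: 20 g / 9 g = 2.222 servings × $0.60 = $1.33.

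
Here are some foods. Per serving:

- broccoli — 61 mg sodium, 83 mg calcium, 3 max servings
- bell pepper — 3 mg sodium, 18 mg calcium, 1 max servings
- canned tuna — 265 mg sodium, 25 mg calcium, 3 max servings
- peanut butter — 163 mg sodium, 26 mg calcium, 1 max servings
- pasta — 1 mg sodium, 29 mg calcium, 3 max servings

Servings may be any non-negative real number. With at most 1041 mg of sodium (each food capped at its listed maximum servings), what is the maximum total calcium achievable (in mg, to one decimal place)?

445.0 mg

Calcium per mg sodium: pasta 29, bell pepper 6, broccoli 1.361, peanut butter 0.1595, canned tuna 0.09434.
Take 3 servings of pasta: uses 3 mg sodium, +87.0 mg calcium (running total 87.0 mg).
Take 1 serving of bell pepper: uses 3 mg sodium, +18.0 mg calcium (running total 105.0 mg).
Take 3 servings of broccoli: uses 183 mg sodium, +249.0 mg calcium (running total 354.0 mg).
Take 1 serving of peanut butter: uses 163 mg sodium, +26.0 mg calcium (running total 380.0 mg).
Take 2.6 servings of canned tuna: uses 689 mg sodium, +65.0 mg calcium (running total 445.0 mg).
Filling greedily by calcium-per-mg sodium is optimal for one linear limit, giving 445.0 mg.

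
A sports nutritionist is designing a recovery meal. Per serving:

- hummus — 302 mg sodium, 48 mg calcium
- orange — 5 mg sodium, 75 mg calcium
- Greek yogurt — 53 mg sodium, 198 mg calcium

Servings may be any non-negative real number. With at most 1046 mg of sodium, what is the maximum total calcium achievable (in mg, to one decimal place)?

15690.0 mg

Calcium per mg sodium: orange 15, Greek yogurt 3.736, hummus 0.1589.
With no serving limits, spend the whole sodium allowance on orange: 1046 mg / 5 mg × 75 mg = 15690.0 mg.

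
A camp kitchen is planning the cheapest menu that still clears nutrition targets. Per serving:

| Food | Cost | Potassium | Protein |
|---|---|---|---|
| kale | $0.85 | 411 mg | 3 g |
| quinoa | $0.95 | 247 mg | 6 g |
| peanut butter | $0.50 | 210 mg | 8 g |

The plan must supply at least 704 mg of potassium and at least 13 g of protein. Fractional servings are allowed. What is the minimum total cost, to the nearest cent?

An LP optimum is at a vertex; with two nutrient constraints at most two foods are used. Check each candidate.
kale only: max(704/411, 13/3) = 4.333 servings → $3.68.
quinoa only: max(704/247, 13/6) = 2.85 servings → $2.71.
peanut butter only: max(704/210, 13/8) = 3.352 servings → $1.68.
kale + quinoa with both tight: 0.5872 servings and 1.873 servings → $2.28.
kale + peanut butter with both tight: 1.092 servings and 1.216 servings → $1.54.
quinoa + peanut butter: the both-tight solution has a negative serving — not a feasible corner.
Cheapest feasible corner: $1.54.

$1.54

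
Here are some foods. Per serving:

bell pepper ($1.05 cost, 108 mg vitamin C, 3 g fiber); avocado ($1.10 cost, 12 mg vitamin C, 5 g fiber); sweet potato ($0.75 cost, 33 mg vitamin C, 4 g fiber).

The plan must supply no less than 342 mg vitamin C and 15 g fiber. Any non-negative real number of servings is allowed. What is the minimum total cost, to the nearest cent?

$4.09

At the optimum either one food covers both requirements or two foods hit both targets exactly; no other combination can be cheaper.
bell pepper only: max(342/108, 15/3) = 5 servings → $5.25.
avocado only: max(342/12, 15/5) = 28.5 servings → $31.35.
sweet potato only: max(342/33, 15/4) = 10.36 servings → $7.77.
bell pepper + avocado with both tight: 3.036 servings and 1.179 servings → $4.48.
bell pepper + sweet potato with both tight: 2.622 servings and 1.784 servings → $4.09.
avocado + sweet potato with both targets exact would need a negative amount; discard.
The minimum over all feasible corners is $4.09.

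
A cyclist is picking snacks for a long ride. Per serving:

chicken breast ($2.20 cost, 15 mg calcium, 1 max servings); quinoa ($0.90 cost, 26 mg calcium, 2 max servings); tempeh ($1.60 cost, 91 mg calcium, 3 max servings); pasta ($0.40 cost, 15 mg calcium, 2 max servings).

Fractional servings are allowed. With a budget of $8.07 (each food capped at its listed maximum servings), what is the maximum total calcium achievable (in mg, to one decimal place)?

Calcium per dollar: tempeh 56.88, pasta 37.5, quinoa 28.89, chicken breast 6.818.
Take 3 servings of tempeh: spends $4.80, +273.0 mg calcium (running total 273.0 mg).
Take 2 servings of pasta: spends $0.80, +30.0 mg calcium (running total 303.0 mg).
Take 2 servings of quinoa: spends $1.80, +52.0 mg calcium (running total 355.0 mg).
Take 0.3045 servings of chicken breast: spends $0.67, +4.6 mg calcium (running total 359.6 mg).
Greedy by best ratio exhausts the cost allowance optimally: 359.6 mg.

359.6 mg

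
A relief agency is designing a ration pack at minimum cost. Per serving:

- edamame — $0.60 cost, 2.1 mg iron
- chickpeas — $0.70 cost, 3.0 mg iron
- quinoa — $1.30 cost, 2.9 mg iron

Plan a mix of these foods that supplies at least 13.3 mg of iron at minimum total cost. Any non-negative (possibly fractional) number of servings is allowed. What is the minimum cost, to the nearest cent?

$3.10

Cost per mg of iron: chickpeas $0.2333, edamame $0.2857, quinoa $0.4483.
With no serving limits, use only chickpeas: 13.3 mg / 3.0 mg = 4.433 servings × $0.70 = $3.10.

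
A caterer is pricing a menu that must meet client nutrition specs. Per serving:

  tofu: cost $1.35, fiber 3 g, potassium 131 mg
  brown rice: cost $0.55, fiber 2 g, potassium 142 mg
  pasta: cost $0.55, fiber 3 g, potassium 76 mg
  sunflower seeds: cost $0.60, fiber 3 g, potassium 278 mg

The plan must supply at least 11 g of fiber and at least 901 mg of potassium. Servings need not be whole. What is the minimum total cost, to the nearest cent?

For a min-cost LP with two ≥-constraints, a basic feasible solution has at most two positive variables.
tofu only: max(11/3, 901/131) = 6.878 servings → $9.29.
brown rice only: max(11/2, 901/142) = 6.345 servings → $3.49.
pasta only: max(11/3, 901/76) = 11.86 servings → $6.52.
sunflower seeds only: max(11/3, 901/278) = 3.667 servings → $2.20.
tofu + brown rice: intersection lies outside the first quadrant.
tofu + pasta: intersection lies outside the first quadrant.
tofu + sunflower seeds with both tight: 0.805 servings and 2.862 servings → $2.80.
brown rice + pasta: the both-tight solution has a negative serving — not a feasible corner.
brown rice + sunflower seeds with both tight: 2.731 servings and 1.846 servings → $2.61.
pasta + sunflower seeds with both tight: 0.5858 servings and 3.081 servings → $2.17.
So the least-cost plan costs $2.17.

$2.17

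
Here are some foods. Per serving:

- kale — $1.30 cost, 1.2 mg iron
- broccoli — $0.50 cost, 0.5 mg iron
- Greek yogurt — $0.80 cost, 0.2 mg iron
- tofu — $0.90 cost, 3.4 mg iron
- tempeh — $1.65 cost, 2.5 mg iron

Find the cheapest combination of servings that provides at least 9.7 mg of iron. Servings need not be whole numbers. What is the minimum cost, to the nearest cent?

$2.57

Cost per mg of iron: tofu $0.2647, tempeh $0.6600, broccoli $1.0000, kale $1.0833, Greek yogurt $4.0000.
With no serving limits, use only tofu: 9.7 mg / 3.4 mg = 2.853 servings × $0.90 = $2.57.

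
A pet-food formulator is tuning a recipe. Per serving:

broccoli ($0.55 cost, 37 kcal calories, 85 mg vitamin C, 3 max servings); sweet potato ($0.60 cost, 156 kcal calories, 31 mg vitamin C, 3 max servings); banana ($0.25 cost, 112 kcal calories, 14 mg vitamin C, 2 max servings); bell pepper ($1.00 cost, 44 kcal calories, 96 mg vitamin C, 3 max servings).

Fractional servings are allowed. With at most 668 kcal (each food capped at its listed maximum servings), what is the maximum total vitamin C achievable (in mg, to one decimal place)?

627.5 mg

Vitamin C per kcal: broccoli 2.297, bell pepper 2.182, sweet potato 0.1987, banana 0.125.
Take 3 servings of broccoli: uses 111 kcal, +255.0 mg vitamin C (running total 255.0 mg).
Take 3 servings of bell pepper: uses 132 kcal, +288.0 mg vitamin C (running total 543.0 mg).
Take 2.724 servings of sweet potato: uses 425 kcal, +84.5 mg vitamin C (running total 627.5 mg).
Filling greedily by vitamin C-per-kcal is optimal for one linear limit, giving 627.5 mg.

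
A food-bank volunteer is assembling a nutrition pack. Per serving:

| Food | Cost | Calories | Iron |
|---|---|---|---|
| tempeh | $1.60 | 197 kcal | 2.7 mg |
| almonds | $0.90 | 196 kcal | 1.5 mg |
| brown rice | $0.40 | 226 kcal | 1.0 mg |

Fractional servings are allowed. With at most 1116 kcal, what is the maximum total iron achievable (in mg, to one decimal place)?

Iron per kcal: tempeh 0.01371, almonds 0.007653, brown rice 0.004425.
With no serving limits, spend the whole calories allowance on tempeh: 1116 kcal / 197 kcal × 2.7 mg = 15.3 mg.

15.3 mg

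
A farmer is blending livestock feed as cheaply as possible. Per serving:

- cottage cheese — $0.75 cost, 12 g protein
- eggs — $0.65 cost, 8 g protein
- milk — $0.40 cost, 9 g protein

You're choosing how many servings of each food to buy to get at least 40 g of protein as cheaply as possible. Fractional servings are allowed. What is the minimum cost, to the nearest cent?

$1.78

Cost per g of protein: milk $0.0444, cottage cheese $0.0625, eggs $0.0813.
With no serving limits, use only milk: 40 g / 9 g = 4.444 servings × $0.40 = $1.78.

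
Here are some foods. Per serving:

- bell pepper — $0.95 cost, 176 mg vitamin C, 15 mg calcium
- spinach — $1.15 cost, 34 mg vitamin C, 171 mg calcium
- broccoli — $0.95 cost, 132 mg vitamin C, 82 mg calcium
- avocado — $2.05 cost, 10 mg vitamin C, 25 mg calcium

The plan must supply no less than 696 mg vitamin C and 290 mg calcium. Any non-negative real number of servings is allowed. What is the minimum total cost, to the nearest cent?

$4.53

A basic optimal solution has at most two foods positive. Try each food alone and each pair with both targets met exactly.
bell pepper only: max(696/176, 290/15) = 19.33 servings → $18.37.
spinach only: max(696/34, 290/171) = 20.47 servings → $23.54.
broccoli only: max(696/132, 290/82) = 5.273 servings → $5.01.
avocado only: max(696/10, 290/25) = 69.6 servings → $142.68.
bell pepper + spinach with both tight: 3.689 servings and 1.372 servings → $5.08.
bell pepper + broccoli with both tight: 1.509 servings and 3.261 servings → $4.53.
bell pepper + avocado with both tight: 3.412 servings and 9.553 servings → $22.82.
spinach + broccoli: intersection lies outside the first quadrant.
spinach + avocado with both targets exact would need a negative amount; discard.
broccoli + avocado: the both-tight solution has a negative serving — not a feasible corner.
Cheapest feasible corner: $4.53.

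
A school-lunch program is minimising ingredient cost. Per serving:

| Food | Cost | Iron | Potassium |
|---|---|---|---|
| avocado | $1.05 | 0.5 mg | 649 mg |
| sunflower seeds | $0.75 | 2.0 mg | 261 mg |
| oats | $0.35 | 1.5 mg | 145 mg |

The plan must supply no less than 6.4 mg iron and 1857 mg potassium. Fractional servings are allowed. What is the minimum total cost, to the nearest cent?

$3.42

Compare the cost at each extreme point of the feasible region.
avocado only: max(6.4/0.5, 1857/649) = 12.8 servings → $13.44.
sunflower seeds only: max(6.4/2.0, 1857/261) = 7.115 servings → $5.34.
oats only: max(6.4/1.5, 1857/145) = 12.81 servings → $4.48.
avocado + sunflower seeds with both tight: 1.75 servings and 2.762 servings → $3.91.
avocado + oats with both tight: 2.062 servings and 3.579 servings → $3.42.
sunflower seeds + oats with both targets exact would need a negative amount; discard.
The minimum over all feasible corners is $3.42.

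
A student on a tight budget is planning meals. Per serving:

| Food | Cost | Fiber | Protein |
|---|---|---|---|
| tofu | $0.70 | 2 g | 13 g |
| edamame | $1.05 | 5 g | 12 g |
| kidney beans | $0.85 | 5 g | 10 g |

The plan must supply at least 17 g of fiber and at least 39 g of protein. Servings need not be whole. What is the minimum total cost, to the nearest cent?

For a min-cost LP with two ≥-constraints, a basic feasible solution has at most two positive variables.
tofu only: max(17/2, 39/13) = 8.5 servings → $5.95.
edamame only: max(17/5, 39/12) = 3.4 servings → $3.57.
kidney beans only: max(17/5, 39/10) = 3.9 servings → $3.31.
tofu + edamame: the both-tight solution has a negative serving — not a feasible corner.
tofu + kidney beans with both tight: 0.5556 servings and 3.178 servings → $3.09.
edamame + kidney beans with both tight: 2.5 servings and 0.9 servings → $3.39.
Cheapest feasible corner: $3.09.

$3.09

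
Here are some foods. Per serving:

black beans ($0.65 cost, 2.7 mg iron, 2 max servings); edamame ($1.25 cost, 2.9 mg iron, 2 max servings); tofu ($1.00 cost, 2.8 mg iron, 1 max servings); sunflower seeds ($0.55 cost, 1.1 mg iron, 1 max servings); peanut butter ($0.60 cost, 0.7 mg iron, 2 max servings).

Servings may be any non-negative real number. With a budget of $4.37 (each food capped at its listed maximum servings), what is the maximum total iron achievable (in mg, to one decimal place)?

13.0 mg

Iron per dollar: black beans 4.154, tofu 2.8, edamame 2.32, sunflower seeds 2, peanut butter 1.167.
Take 2 servings of black beans: spends $1.30, +5.4 mg iron (running total 5.4 mg).
Take 1 serving of tofu: spends $1.00, +2.8 mg iron (running total 8.2 mg).
Take 1.656 servings of edamame: spends $2.07, +4.8 mg iron (running total 13.0 mg).
Filling greedily by iron-per-dollar is optimal for one linear limit, giving 13.0 mg.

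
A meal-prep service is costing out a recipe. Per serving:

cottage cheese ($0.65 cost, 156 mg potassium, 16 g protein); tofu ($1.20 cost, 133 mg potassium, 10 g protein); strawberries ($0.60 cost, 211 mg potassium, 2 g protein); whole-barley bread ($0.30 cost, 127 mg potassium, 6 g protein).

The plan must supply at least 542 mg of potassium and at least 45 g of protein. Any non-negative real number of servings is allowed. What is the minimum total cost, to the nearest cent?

The cheapest plan sits at a corner of the feasible region — with two constraints it uses at most two foods.
cottage cheese only: max(542/156, 45/16) = 3.474 servings → $2.26.
tofu only: max(542/133, 45/10) = 4.5 servings → $5.40.
strawberries only: max(542/211, 45/2) = 22.5 servings → $13.50.
whole-barley bread only: max(542/127, 45/6) = 7.5 servings → $2.25.
cottage cheese + tofu with both tight: 0.9947 servings and 2.908 servings → $4.14.
cottage cheese + strawberries with both tight: 2.745 servings and 0.5392 servings → $2.11.
cottage cheese + whole-barley bread with both tight: 2.247 servings and 1.507 servings → $1.91.
tofu + strawberries: the both-tight solution has a negative serving — not a feasible corner.
tofu + whole-barley bread with both targets exact would need a negative amount; discard.
strawberries + whole-barley bread: intersection lies outside the first quadrant.
The minimum over all feasible corners is $1.91.

$1.91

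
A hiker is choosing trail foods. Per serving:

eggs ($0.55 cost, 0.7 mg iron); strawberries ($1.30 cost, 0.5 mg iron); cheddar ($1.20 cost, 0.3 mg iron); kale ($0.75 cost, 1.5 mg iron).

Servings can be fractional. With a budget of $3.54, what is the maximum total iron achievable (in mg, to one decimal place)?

7.1 mg

Iron per dollar: kale 2, eggs 1.273, strawberries 0.3846, cheddar 0.25.
With no serving limits, spend the whole cost allowance on kale: $3.54 / $0.75 × 1.5 mg = 7.1 mg.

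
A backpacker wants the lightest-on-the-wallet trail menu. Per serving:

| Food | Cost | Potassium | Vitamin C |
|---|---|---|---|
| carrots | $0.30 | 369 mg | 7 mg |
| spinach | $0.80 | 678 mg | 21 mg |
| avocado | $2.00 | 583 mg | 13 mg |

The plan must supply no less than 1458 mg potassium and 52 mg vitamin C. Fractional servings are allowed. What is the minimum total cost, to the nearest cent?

$1.98

An LP optimum is at a vertex; with two nutrient constraints at most two foods are used. Check each candidate.
carrots only: max(1458/369, 52/7) = 7.429 servings → $2.23.
spinach only: max(1458/678, 52/21) = 2.476 servings → $1.98.
avocado only: max(1458/583, 52/13) = 4 servings → $8.00.
carrots + spinach: intersection lies outside the first quadrant.
carrots + avocado with both targets exact would need a negative amount; discard.
spinach + avocado: the both-tight solution has a negative serving — not a feasible corner.
So the least-cost plan costs $1.98.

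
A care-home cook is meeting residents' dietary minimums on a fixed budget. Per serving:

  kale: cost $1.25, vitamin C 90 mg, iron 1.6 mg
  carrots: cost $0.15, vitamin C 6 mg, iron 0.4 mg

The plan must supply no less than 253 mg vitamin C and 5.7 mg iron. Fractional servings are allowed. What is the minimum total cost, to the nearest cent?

$3.79

The cheapest plan sits at a corner of the feasible region — with two constraints it uses at most two foods.
kale only: max(253/90, 5.7/1.6) = 3.562 servings → $4.45.
carrots only: max(253/6, 5.7/0.4) = 42.17 servings → $6.33.
kale + carrots with both tight: 2.538 servings and 4.098 servings → $3.79.
The minimum over all feasible corners is $3.79.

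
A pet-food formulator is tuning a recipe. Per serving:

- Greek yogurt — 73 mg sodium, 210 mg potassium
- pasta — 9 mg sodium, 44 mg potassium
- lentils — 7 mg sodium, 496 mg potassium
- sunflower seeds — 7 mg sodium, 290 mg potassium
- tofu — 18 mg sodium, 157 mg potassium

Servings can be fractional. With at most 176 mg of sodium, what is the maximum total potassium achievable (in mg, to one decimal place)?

12470.9 mg

Potassium per mg sodium: lentils 70.86, sunflower seeds 41.43, tofu 8.722, pasta 4.889, Greek yogurt 2.877.
With no serving limits, spend the whole sodium allowance on lentils: 176 mg / 7 mg × 496 mg = 12470.9 mg.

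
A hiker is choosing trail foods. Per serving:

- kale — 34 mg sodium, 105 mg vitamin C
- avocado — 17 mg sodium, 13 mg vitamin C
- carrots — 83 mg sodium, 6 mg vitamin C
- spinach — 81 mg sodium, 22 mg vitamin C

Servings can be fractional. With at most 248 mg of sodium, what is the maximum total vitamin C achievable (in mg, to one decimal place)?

Vitamin C per mg sodium: kale 3.088, avocado 0.7647, spinach 0.2716, carrots 0.07229.
With no serving limits, spend the whole sodium allowance on kale: 248 mg / 34 mg × 105 mg = 765.9 mg.

765.9 mg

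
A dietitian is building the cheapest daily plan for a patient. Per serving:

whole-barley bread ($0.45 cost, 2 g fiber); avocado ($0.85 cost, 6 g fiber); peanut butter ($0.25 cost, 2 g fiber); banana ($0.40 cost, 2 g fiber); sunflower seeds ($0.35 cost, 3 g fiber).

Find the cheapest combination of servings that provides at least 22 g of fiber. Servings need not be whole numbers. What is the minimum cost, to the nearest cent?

$2.57

Cost per g of fiber: sunflower seeds $0.1167, peanut butter $0.1250, avocado $0.1417, banana $0.2000, whole-barley bread $0.2250.
With no serving limits, use only sunflower seeds: 22 g / 3 g = 7.333 servings × $0.35 = $2.57.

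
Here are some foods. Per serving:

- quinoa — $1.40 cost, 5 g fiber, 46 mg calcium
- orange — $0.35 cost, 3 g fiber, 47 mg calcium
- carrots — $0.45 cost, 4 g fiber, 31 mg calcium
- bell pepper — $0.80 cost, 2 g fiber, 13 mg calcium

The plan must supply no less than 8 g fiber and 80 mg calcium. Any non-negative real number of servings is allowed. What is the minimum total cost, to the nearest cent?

At the optimum either one food covers both requirements or two foods hit both targets exactly; no other combination can be cheaper.
quinoa only: max(8/5, 80/46) = 1.739 servings → $2.43.
orange only: max(8/3, 80/47) = 2.667 servings → $0.93.
carrots only: max(8/4, 80/31) = 2.581 servings → $1.16.
bell pepper only: max(8/2, 80/13) = 6.154 servings → $4.92.
quinoa + orange with both tight: 1.402 servings and 0.3299 servings → $2.08.
quinoa + carrots with both targets exact would need a negative amount; discard.
quinoa + bell pepper: the both-tight solution has a negative serving — not a feasible corner.
orange + carrots with both tight: 0.7579 servings and 1.432 servings → $0.91.
orange + bell pepper with both tight: 1.018 servings and 2.473 servings → $2.33.
carrots + bell pepper: the both-tight solution has a negative serving — not a feasible corner.
Cheapest feasible corner: $0.91.

$0.91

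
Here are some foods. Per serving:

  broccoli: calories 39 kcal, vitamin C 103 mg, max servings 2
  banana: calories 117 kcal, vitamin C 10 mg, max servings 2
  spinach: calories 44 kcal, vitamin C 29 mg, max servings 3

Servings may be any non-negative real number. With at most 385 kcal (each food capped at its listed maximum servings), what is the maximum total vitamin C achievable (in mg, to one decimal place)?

308.0 mg

Vitamin C per kcal: broccoli 2.641, spinach 0.6591, banana 0.08547.
Take 2 servings of broccoli: uses 78 kcal, +206.0 mg vitamin C (running total 206.0 mg).
Take 3 servings of spinach: uses 132 kcal, +87.0 mg vitamin C (running total 293.0 mg).
Take 1.496 servings of banana: uses 175 kcal, +15.0 mg vitamin C (running total 308.0 mg).
Filling greedily by vitamin C-per-kcal is optimal for one linear limit, giving 308.0 mg.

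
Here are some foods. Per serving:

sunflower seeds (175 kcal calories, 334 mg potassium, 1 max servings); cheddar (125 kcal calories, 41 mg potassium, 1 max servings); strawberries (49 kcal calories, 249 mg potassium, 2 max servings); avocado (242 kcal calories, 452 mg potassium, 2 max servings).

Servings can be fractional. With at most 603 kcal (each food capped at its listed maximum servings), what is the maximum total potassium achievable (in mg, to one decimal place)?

1448.4 mg

Potassium per kcal: strawberries 5.082, sunflower seeds 1.909, avocado 1.868, cheddar 0.328.
Take 2 servings of strawberries: uses 98 kcal, +498.0 mg potassium (running total 498.0 mg).
Take 1 serving of sunflower seeds: uses 175 kcal, +334.0 mg potassium (running total 832.0 mg).
Take 1.364 servings of avocado: uses 330 kcal, +616.4 mg potassium (running total 1448.4 mg).
Filling greedily by potassium-per-kcal is optimal for one linear limit, giving 1448.4 mg.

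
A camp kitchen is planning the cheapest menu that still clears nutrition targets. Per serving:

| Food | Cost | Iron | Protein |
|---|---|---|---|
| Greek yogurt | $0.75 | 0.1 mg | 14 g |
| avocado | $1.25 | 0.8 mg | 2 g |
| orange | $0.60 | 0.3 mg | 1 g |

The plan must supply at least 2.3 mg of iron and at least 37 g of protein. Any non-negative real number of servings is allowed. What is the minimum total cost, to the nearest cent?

$4.94

The cheapest plan sits at a corner of the feasible region — with two constraints it uses at most two foods.
Greek yogurt only: max(2.3/0.1, 37/14) = 23 servings → $17.25.
avocado only: max(2.3/0.8, 37/2) = 18.5 servings → $23.12.
orange only: max(2.3/0.3, 37/1) = 37 servings → $22.20.
Greek yogurt + avocado with both tight: 2.273 servings and 2.591 servings → $4.94.
Greek yogurt + orange with both tight: 2.146 servings and 6.951 servings → $5.78.
avocado + orange: intersection lies outside the first quadrant.
Cheapest feasible corner: $4.94.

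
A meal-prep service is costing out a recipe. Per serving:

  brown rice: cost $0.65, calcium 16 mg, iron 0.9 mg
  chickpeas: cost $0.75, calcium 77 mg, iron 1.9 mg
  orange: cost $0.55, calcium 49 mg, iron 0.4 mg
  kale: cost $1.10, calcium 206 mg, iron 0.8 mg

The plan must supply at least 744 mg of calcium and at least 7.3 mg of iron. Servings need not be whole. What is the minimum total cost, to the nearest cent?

brown rice only: max(744/16, 7.3/0.9) = 46.5 servings → $30.23.
chickpeas only: max(744/77, 7.3/1.9) = 9.662 servings → $7.25.
orange only: max(744/49, 7.3/0.4) = 18.25 servings → $10.04.
kale only: max(744/206, 7.3/0.8) = 9.125 servings → $10.04.
brown rice + chickpeas: the both-tight solution has a negative serving — not a feasible corner.
brown rice + orange with both tight: 1.594 servings and 14.66 servings → $9.10.
brown rice + kale with both tight: 5.264 servings and 3.203 servings → $6.94.
chickpeas + orange with both tight: 0.9647 servings and 13.67 servings → $8.24.
chickpeas + kale with both tight: 2.755 servings and 2.582 servings → $4.91.
orange + kale: the both-tight solution has a negative serving — not a feasible corner.
So the least-cost plan costs $4.91.

$4.91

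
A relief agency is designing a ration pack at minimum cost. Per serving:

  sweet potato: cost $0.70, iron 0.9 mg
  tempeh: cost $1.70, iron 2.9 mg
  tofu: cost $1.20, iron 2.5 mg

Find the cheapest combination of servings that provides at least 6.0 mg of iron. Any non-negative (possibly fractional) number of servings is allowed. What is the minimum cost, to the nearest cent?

$2.88

Cost per mg of iron: tofu $0.4800, tempeh $0.5862, sweet potato $0.7778.
With no serving limits, use only tofu: 6.0 mg / 2.5 mg = 2.4 servings × $1.20 = $2.88.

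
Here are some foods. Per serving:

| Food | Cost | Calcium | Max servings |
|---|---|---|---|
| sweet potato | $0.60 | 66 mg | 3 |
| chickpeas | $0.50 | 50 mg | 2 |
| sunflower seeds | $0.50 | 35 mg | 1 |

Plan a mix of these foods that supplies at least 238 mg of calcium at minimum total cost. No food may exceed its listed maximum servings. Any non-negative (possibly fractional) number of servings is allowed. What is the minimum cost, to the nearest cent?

$2.20

Cost per mg of calcium: sweet potato $0.0091, chickpeas $0.0100, sunflower seeds $0.0143.
Take 3 servings of sweet potato: +198.0 mg calcium for $1.80 (total $1.80, still need 40.0 mg).
Take 0.8 servings of chickpeas: +40.0 mg calcium for $0.40 (total $2.20, still need 0.0 mg).
Greedy by cheapest-per-mg is optimal for a single linear constraint, so the minimum cost is $2.20.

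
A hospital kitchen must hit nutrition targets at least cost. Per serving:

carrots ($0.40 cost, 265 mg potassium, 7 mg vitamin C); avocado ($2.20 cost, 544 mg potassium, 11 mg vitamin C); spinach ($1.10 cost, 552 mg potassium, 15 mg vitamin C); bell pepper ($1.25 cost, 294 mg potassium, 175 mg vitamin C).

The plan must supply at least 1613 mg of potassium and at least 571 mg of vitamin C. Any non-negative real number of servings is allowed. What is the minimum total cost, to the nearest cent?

Minimising a linear cost over {potassium ≥ 1613, vitamin C ≥ 571, servings ≥ 0} — the optimum is at a vertex, using one or two foods.
carrots only: max(1613/265, 571/7) = 81.57 servings → $32.63.
avocado only: max(1613/544, 571/11) = 51.91 servings → $114.20.
spinach only: max(1613/552, 571/15) = 38.07 servings → $41.87.
bell pepper only: max(1613/294, 571/175) = 5.486 servings → $6.86.
carrots + avocado: intersection lies outside the first quadrant.
carrots + spinach: intersection lies outside the first quadrant.
carrots + bell pepper with both tight: 2.581 servings and 3.16 servings → $4.98.
avocado + spinach with both targets exact would need a negative amount; discard.
avocado + bell pepper with both tight: 1.244 servings and 3.185 servings → $6.72.
spinach + bell pepper with both tight: 1.241 servings and 3.156 servings → $5.31.
Cheapest feasible corner: $4.98.

$4.98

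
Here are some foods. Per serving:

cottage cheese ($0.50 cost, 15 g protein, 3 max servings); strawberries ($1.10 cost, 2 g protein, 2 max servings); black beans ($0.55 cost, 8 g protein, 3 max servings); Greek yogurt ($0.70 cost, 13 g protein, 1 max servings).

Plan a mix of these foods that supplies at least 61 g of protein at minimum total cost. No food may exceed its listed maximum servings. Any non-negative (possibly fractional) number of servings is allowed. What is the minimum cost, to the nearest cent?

$2.41

Cost per g of protein: cottage cheese $0.0333, Greek yogurt $0.0538, black beans $0.0688, strawberries $0.5500.
Take 3 servings of cottage cheese: +45.0 g protein for $1.50 (total $1.50, still need 16.0 g).
Take 1 serving of Greek yogurt: +13.0 g protein for $0.70 (total $2.20, still need 3.0 g).
Take 0.375 servings of black beans: +3.0 g protein for $0.21 (total $2.41, still need 0.0 g).
Filling from the cheapest source first is optimal under one linear minimum: $2.41.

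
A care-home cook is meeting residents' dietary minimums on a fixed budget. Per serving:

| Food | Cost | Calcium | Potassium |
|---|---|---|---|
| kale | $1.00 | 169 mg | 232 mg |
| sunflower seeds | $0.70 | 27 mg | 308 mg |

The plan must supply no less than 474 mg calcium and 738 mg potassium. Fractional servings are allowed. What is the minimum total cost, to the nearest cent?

$2.98

With two linear requirements the optimum uses one or two foods; enumerate the corners.
kale only: max(474/169, 738/232) = 3.181 servings → $3.18.
sunflower seeds only: max(474/27, 738/308) = 17.56 servings → $12.29.
kale + sunflower seeds with both tight: 2.753 servings and 0.3222 servings → $2.98.
Cheapest feasible corner: $2.98.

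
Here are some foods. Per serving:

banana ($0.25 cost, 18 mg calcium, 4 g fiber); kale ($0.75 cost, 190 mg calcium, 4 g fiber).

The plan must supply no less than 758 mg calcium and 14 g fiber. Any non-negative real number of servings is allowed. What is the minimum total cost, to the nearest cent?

An LP optimum is at a vertex; with two nutrient constraints at most two foods are used. Check each candidate.
banana only: max(758/18, 14/4) = 42.11 servings → $10.53.
kale only: max(758/190, 14/4) = 3.989 servings → $2.99.
banana + kale: the both-tight solution has a negative serving — not a feasible corner.
So the least-cost plan costs $2.99.

$2.99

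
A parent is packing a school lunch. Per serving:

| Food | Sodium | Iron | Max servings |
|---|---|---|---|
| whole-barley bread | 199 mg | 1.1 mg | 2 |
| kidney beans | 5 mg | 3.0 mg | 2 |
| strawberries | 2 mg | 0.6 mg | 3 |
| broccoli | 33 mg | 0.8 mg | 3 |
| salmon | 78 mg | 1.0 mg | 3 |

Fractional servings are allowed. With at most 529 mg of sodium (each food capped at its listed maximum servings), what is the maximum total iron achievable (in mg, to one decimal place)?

14.2 mg

Iron per mg sodium: kidney beans 0.6, strawberries 0.3, broccoli 0.02424, salmon 0.01282, whole-barley bread 0.005528.
Take 2 servings of kidney beans: uses 10 mg sodium, +6.0 mg iron (running total 6.0 mg).
Take 3 servings of strawberries: uses 6 mg sodium, +1.8 mg iron (running total 7.8 mg).
Take 3 servings of broccoli: uses 99 mg sodium, +2.4 mg iron (running total 10.2 mg).
Take 3 servings of salmon: uses 234 mg sodium, +3.0 mg iron (running total 13.2 mg).
Take 0.9045 servings of whole-barley bread: uses 180 mg sodium, +1.0 mg iron (running total 14.2 mg).
Filling greedily by iron-per-mg sodium is optimal for one linear limit, giving 14.2 mg.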